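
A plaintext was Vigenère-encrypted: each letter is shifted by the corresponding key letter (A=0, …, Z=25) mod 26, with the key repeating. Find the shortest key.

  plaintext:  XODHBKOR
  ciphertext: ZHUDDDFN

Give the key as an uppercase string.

CTRW

  i= 0: Z-X =  2 → C
  i= 1: H-O = 19 → T
  i= 2: U-D = 17 → R
  i= 3: D-H = 22 → W
  i= 4: D-B =  2 → C
  i= 5: D-K = 19 → T
  i= 6: F-O = 17 → R
  i= 7: N-R = 22 → W
  shifts repeat with period 4: CTRW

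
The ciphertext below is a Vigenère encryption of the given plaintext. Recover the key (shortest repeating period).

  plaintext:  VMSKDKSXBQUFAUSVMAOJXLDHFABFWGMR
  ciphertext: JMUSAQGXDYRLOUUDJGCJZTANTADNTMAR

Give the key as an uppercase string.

OACIXG

  i= 0: J-V = 14 → O
  i= 1: M-M =  0 → A
  i= 2: U-S =  2 → C
  i= 3: S-K =  8 → I
  i= 4: A-D = 23 → X
  i= 5: Q-K =  6 → G
  i= 6: G-S = 14 → O
  i= 7: X-X =  0 → A
  i= 8: D-B =  2 → C
  i= 9: Y-Q =  8 → I
  i=10: R-U = 23 → X
  i=11: L-F =  6 → G
  i=12: O-A = 14 → O
  i=13: U-U =  0 → A
  i=14: U-S =  2 → C
  i=15: D-V =  8 → I
  i=16: J-M = 23 → X
  i=17: G-A =  6 → G
  i=18: C-O = 14 → O
  i=19: J-J =  0 → A
  i=20: Z-X =  2 → C
  i=21: T-L =  8 → I
  i=22: A-D = 23 → X
  i=23: N-H =  6 → G
  i=24: T-F = 14 → O
  i=25: A-A =  0 → A
  i=26: D-B =  2 → C
  i=27: N-F =  8 → I
  i=28: T-W = 23 → X
  i=29: M-G =  6 → G
  i=30: A-M = 14 → O
  i=31: R-R =  0 → A
  shifts repeat with period 6: OACIXG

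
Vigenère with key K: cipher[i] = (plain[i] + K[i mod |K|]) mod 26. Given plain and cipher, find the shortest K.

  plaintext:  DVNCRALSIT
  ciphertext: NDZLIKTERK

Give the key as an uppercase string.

KIMJR

  i= 0: N-D = 10 → K
  i= 1: D-V =  8 → I
  i= 2: Z-N = 12 → M
  i= 3: L-C =  9 → J
  i= 4: I-R = 17 → R
  i= 5: K-A = 10 → K
  i= 6: T-L =  8 → I
  i= 7: E-S = 12 → M
  i= 8: R-I =  9 → J
  i= 9: K-T = 17 → R
  shifts repeat with period 5: KIMJR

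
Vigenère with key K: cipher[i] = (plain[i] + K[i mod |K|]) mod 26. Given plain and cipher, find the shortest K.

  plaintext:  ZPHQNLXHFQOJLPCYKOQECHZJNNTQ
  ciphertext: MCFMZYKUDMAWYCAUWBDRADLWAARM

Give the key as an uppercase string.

NNYWMN

  i= 0: M-Z = 13 → N
  i= 1: C-P = 13 → N
  i= 2: F-H = 24 → Y
  i= 3: M-Q = 22 → W
  i= 4: Z-N = 12 → M
  i= 5: Y-L = 13 → N
  i= 6: K-X = 13 → N
  i= 7: U-H = 13 → N
  i= 8: D-F = 24 → Y
  i= 9: M-Q = 22 → W
  i=10: A-O = 12 → M
  i=11: W-J = 13 → N
  i=12: Y-L = 13 → N
  i=13: C-P = 13 → N
  i=14: A-C = 24 → Y
  i=15: U-Y = 22 → W
  i=16: W-K = 12 → M
  i=17: B-O = 13 → N
  i=18: D-Q = 13 → N
  i=19: R-E = 13 → N
  i=20: A-C = 24 → Y
  i=21: D-H = 22 → W
  i=22: L-Z = 12 → M
  i=23: W-J = 13 → N
  i=24: A-N = 13 → N
  i=25: A-N = 13 → N
  i=26: R-T = 24 → Y
  i=27: M-Q = 22 → W
  shifts repeat with period 6: NNYWMN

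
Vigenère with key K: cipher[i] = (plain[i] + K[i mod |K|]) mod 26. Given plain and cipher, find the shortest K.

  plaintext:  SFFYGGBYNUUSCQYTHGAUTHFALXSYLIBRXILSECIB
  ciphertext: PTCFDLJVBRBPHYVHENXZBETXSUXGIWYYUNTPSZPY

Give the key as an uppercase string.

XOXHXFI

  i= 0: P-S = 23 → X
  i= 1: T-F = 14 → O
  i= 2: C-F = 23 → X
  i= 3: F-Y =  7 → H
  i= 4: D-G = 23 → X
  i= 5: L-G =  5 → F
  i= 6: J-B =  8 → I
  i= 7: V-Y = 23 → X
  i= 8: B-N = 14 → O
  i= 9: R-U = 23 → X
  i=10: B-U =  7 → H
  i=11: P-S = 23 → X
  i=12: H-C =  5 → F
  i=13: Y-Q =  8 → I
  i=14: V-Y = 23 → X
  i=15: H-T = 14 → O
  i=16: E-H = 23 → X
  i=17: N-G =  7 → H
  i=18: X-A = 23 → X
  i=19: Z-U =  5 → F
  i=20: B-T =  8 → I
  i=21: E-H = 23 → X
  i=22: T-F = 14 → O
  i=23: X-A = 23 → X
  i=24: S-L =  7 → H
  i=25: U-X = 23 → X
  i=26: X-S =  5 → F
  i=27: G-Y =  8 → I
  i=28: I-L = 23 → X
  i=29: W-I = 14 → O
  i=30: Y-B = 23 → X
  i=31: Y-R =  7 → H
  i=32: U-X = 23 → X
  i=33: N-I =  5 → F
  i=34: T-L =  8 → I
  i=35: P-S = 23 → X
  i=36: S-E = 14 → O
  i=37: Z-C = 23 → X
  i=38: P-I =  7 → H
  i=39: Y-B = 23 → X
  shifts repeat with period 7: XOXHXFI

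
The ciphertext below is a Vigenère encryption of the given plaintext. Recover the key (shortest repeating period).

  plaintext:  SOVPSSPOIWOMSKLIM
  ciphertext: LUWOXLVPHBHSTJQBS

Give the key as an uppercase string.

TGBZF

  i= 0: L-S = 19 → T
  i= 1: U-O =  6 → G
  i= 2: W-V =  1 → B
  i= 3: O-P = 25 → Z
  i= 4: X-S =  5 → F
  i= 5: L-S = 19 → T
  i= 6: V-P =  6 → G
  i= 7: P-O =  1 → B
  i= 8: H-I = 25 → Z
  i= 9: B-W =  5 → F
  i=10: H-O = 19 → T
  i=11: S-M =  6 → G
  i=12: T-S =  1 → B
  i=13: J-K = 25 → Z
  i=14: Q-L =  5 → F
  i=15: B-I = 19 → T
  i=16: S-M =  6 → G
  shifts repeat with period 5: TGBZF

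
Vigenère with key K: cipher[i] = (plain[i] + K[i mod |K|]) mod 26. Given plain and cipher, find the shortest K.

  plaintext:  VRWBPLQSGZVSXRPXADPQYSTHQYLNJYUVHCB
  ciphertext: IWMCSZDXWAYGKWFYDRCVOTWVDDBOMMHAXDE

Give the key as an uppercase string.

NFQBDO

  i= 0: I-V = 13 → N
  i= 1: W-R =  5 → F
  i= 2: M-W = 16 → Q
  i= 3: C-B =  1 → B
  i= 4: S-P =  3 → D
  i= 5: Z-L = 14 → O
  i= 6: D-Q = 13 → N
  i= 7: X-S =  5 → F
  i= 8: W-G = 16 → Q
  i= 9: A-Z =  1 → B
  i=10: Y-V =  3 → D
  i=11: G-S = 14 → O
  i=12: K-X = 13 → N
  i=13: W-R =  5 → F
  i=14: F-P = 16 → Q
  i=15: Y-X =  1 → B
  i=16: D-A =  3 → D
  i=17: R-D = 14 → O
  i=18: C-P = 13 → N
  i=19: V-Q =  5 → F
  i=20: O-Y = 16 → Q
  i=21: T-S =  1 → B
  i=22: W-T =  3 → D
  i=23: V-H = 14 → O
  i=24: D-Q = 13 → N
  i=25: D-Y =  5 → F
  i=26: B-L = 16 → Q
  i=27: O-N =  1 → B
  i=28: M-J =  3 → D
  i=29: M-Y = 14 → O
  i=30: H-U = 13 → N
  i=31: A-V =  5 → F
  i=32: X-H = 16 → Q
  i=33: D-C =  1 → B
  i=34: E-B =  3 → D
  shifts repeat with period 6: NFQBDO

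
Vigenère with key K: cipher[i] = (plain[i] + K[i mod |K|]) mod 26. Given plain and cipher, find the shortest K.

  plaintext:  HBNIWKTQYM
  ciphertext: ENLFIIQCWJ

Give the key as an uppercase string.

XMY

  i= 0: E-H = 23 → X
  i= 1: N-B = 12 → M
  i= 2: L-N = 24 → Y
  i= 3: F-I = 23 → X
  i= 4: I-W = 12 → M
  i= 5: I-K = 24 → Y
  i= 6: Q-T = 23 → X
  i= 7: C-Q = 12 → M
  i= 8: W-Y = 24 → Y
  i= 9: J-M = 23 → X
  shifts repeat with period 3: XMY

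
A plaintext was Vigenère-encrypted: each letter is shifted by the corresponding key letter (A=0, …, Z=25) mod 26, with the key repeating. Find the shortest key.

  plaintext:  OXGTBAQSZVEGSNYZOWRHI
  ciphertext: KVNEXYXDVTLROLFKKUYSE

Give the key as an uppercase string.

WYHL

  i= 0: K-O = 22 → W
  i= 1: V-X = 24 → Y
  i= 2: N-G =  7 → H
  i= 3: E-T = 11 → L
  i= 4: X-B = 22 → W
  i= 5: Y-A = 24 → Y
  i= 6: X-Q =  7 → H
  i= 7: D-S = 11 → L
  i= 8: V-Z = 22 → W
  i= 9: T-V = 24 → Y
  i=10: L-E =  7 → H
  i=11: R-G = 11 → L
  i=12: O-S = 22 → W
  i=13: L-N = 24 → Y
  i=14: F-Y =  7 → H
  i=15: K-Z = 11 → L
  i=16: K-O = 22 → W
  i=17: U-W = 24 → Y
  i=18: Y-R =  7 → H
  i=19: S-H = 11 → L
  i=20: E-I = 22 → W
  shifts repeat with period 4: WYHL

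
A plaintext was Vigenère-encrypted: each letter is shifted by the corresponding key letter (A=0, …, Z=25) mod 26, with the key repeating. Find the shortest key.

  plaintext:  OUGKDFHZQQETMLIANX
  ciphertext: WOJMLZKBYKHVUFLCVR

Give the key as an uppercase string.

  i= 0: W-O =  8 → I
  i= 1: O-U = 20 → U
  i= 2: J-G =  3 → D
  i= 3: M-K =  2 → C
  i= 4: L-D =  8 → I
  i= 5: Z-F = 20 → U
  i= 6: K-H =  3 → D
  i= 7: B-Z =  2 → C
  i= 8: Y-Q =  8 → I
  i= 9: K-Q = 20 → U
  i=10: H-E =  3 → D
  i=11: V-T =  2 → C
  i=12: U-M =  8 → I
  i=13: F-L = 20 → U
  i=14: L-I =  3 → D
  i=15: C-A =  2 → C
  i=16: V-N =  8 → I
  i=17: R-X = 20 → U
  shifts repeat with period 4: IUDC

IUDC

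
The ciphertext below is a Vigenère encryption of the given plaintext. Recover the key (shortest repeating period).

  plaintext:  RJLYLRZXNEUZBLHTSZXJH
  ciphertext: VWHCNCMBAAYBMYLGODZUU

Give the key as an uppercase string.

  i= 0: V-R =  4 → E
  i= 1: W-J = 13 → N
  i= 2: H-L = 22 → W
  i= 3: C-Y =  4 → E
  i= 4: N-L =  2 → C
  i= 5: C-R = 11 → L
  i= 6: M-Z = 13 → N
  i= 7: B-X =  4 → E
  i= 8: A-N = 13 → N
  i= 9: A-E = 22 → W
  i=10: Y-U =  4 → E
  i=11: B-Z =  2 → C
  i=12: M-B = 11 → L
  i=13: Y-L = 13 → N
  i=14: L-H =  4 → E
  i=15: G-T = 13 → N
  i=16: O-S = 22 → W
  i=17: D-Z =  4 → E
  i=18: Z-X =  2 → C
  i=19: U-J = 11 → L
  i=20: U-H = 13 → N
  shifts repeat with period 7: ENWECLN

ENWECLN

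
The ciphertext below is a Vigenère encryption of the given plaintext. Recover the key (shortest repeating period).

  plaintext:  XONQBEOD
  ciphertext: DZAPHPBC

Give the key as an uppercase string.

  i= 0: D-X =  6 → G
  i= 1: Z-O = 11 → L
  i= 2: A-N = 13 → N
  i= 3: P-Q = 25 → Z
  i= 4: H-B =  6 → G
  i= 5: P-E = 11 → L
  i= 6: B-O = 13 → N
  i= 7: C-D = 25 → Z
  shifts repeat with period 4: GLNZ

GLNZ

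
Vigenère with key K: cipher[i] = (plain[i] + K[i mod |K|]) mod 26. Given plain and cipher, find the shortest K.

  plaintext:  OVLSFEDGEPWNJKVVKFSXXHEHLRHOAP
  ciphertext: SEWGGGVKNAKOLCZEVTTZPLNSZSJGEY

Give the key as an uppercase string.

EJLOBCS

  i= 0: S-O =  4 → E
  i= 1: E-V =  9 → J
  i= 2: W-L = 11 → L
  i= 3: G-S = 14 → O
  i= 4: G-F =  1 → B
  i= 5: G-E =  2 → C
  i= 6: V-D = 18 → S
  i= 7: K-G =  4 → E
  i= 8: N-E =  9 → J
  i= 9: A-P = 11 → L
  i=10: K-W = 14 → O
  i=11: O-N =  1 → B
  i=12: L-J =  2 → C
  i=13: C-K = 18 → S
  i=14: Z-V =  4 → E
  i=15: E-V =  9 → J
  i=16: V-K = 11 → L
  i=17: T-F = 14 → O
  i=18: T-S =  1 → B
  i=19: Z-X =  2 → C
  i=20: P-X = 18 → S
  i=21: L-H =  4 → E
  i=22: N-E =  9 → J
  i=23: S-H = 11 → L
  i=24: Z-L = 14 → O
  i=25: S-R =  1 → B
  i=26: J-H =  2 → C
  i=27: G-O = 18 → S
  i=28: E-A =  4 → E
  i=29: Y-P =  9 → J
  shifts repeat with period 7: EJLOBCS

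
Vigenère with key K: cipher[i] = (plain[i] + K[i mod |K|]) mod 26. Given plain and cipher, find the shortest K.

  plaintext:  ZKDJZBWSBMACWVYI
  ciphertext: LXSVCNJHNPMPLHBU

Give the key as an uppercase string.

MNPMD

  i= 0: L-Z = 12 → M
  i= 1: X-K = 13 → N
  i= 2: S-D = 15 → P
  i= 3: V-J = 12 → M
  i= 4: C-Z =  3 → D
  i= 5: N-B = 12 → M
  i= 6: J-W = 13 → N
  i= 7: H-S = 15 → P
  i= 8: N-B = 12 → M
  i= 9: P-M =  3 → D
  i=10: M-A = 12 → M
  i=11: P-C = 13 → N
  i=12: L-W = 15 → P
  i=13: H-V = 12 → M
  i=14: B-Y =  3 → D
  i=15: U-I = 12 → M
  shifts repeat with period 5: MNPMD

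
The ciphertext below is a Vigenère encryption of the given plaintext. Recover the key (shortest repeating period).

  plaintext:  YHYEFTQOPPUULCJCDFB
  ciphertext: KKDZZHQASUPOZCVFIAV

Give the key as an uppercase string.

MDFVUOA

  i= 0: K-Y = 12 → M
  i= 1: K-H =  3 → D
  i= 2: D-Y =  5 → F
  i= 3: Z-E = 21 → V
  i= 4: Z-F = 20 → U
  i= 5: H-T = 14 → O
  i= 6: Q-Q =  0 → A
  i= 7: A-O = 12 → M
  i= 8: S-P =  3 → D
  i= 9: U-P =  5 → F
  i=10: P-U = 21 → V
  i=11: O-U = 20 → U
  i=12: Z-L = 14 → O
  i=13: C-C =  0 → A
  i=14: V-J = 12 → M
  i=15: F-C =  3 → D
  i=16: I-D =  5 → F
  i=17: A-F = 21 → V
  i=18: V-B = 20 → U
  shifts repeat with period 7: MDFVUOA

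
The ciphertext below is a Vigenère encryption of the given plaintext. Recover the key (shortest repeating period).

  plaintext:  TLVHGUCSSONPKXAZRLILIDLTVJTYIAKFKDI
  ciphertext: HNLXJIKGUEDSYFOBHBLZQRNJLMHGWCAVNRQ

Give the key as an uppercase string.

  i= 0: H-T = 14 → O
  i= 1: N-L =  2 → C
  i= 2: L-V = 16 → Q
  i= 3: X-H = 16 → Q
  i= 4: J-G =  3 → D
  i= 5: I-U = 14 → O
  i= 6: K-C =  8 → I
  i= 7: G-S = 14 → O
  i= 8: U-S =  2 → C
  i= 9: E-O = 16 → Q
  i=10: D-N = 16 → Q
  i=11: S-P =  3 → D
  i=12: Y-K = 14 → O
  i=13: F-X =  8 → I
  i=14: O-A = 14 → O
  i=15: B-Z =  2 → C
  i=16: H-R = 16 → Q
  i=17: B-L = 16 → Q
  i=18: L-I =  3 → D
  i=19: Z-L = 14 → O
  i=20: Q-I =  8 → I
  i=21: R-D = 14 → O
  i=22: N-L =  2 → C
  i=23: J-T = 16 → Q
  i=24: L-V = 16 → Q
  i=25: M-J =  3 → D
  i=26: H-T = 14 → O
  i=27: G-Y =  8 → I
  i=28: W-I = 14 → O
  i=29: C-A =  2 → C
  i=30: A-K = 16 → Q
  i=31: V-F = 16 → Q
  i=32: N-K =  3 → D
  i=33: R-D = 14 → O
  i=34: Q-I =  8 → I
  shifts repeat with period 7: OCQQDOI

OCQQDOI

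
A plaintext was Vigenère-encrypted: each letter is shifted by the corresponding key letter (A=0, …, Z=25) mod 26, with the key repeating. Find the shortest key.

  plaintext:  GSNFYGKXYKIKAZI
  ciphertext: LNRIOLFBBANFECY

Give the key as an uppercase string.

FVEDQ

  i= 0: L-G =  5 → F
  i= 1: N-S = 21 → V
  i= 2: R-N =  4 → E
  i= 3: I-F =  3 → D
  i= 4: O-Y = 16 → Q
  i= 5: L-G =  5 → F
  i= 6: F-K = 21 → V
  i= 7: B-X =  4 → E
  i= 8: B-Y =  3 → D
  i= 9: A-K = 16 → Q
  i=10: N-I =  5 → F
  i=11: F-K = 21 → V
  i=12: E-A =  4 → E
  i=13: C-Z =  3 → D
  i=14: Y-I = 16 → Q
  shifts repeat with period 5: FVEDQ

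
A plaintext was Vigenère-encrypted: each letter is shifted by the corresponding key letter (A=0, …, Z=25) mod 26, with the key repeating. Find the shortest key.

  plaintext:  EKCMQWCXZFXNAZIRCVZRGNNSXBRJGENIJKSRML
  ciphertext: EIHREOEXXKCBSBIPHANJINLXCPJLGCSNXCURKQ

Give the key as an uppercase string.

AYFFOSC

  i= 0: E-E =  0 → A
  i= 1: I-K = 24 → Y
  i= 2: H-C =  5 → F
  i= 3: R-M =  5 → F
  i= 4: E-Q = 14 → O
  i= 5: O-W = 18 → S
  i= 6: E-C =  2 → C
  i= 7: X-X =  0 → A
  i= 8: X-Z = 24 → Y
  i= 9: K-F =  5 → F
  i=10: C-X =  5 → F
  i=11: B-N = 14 → O
  i=12: S-A = 18 → S
  i=13: B-Z =  2 → C
  i=14: I-I =  0 → A
  i=15: P-R = 24 → Y
  i=16: H-C =  5 → F
  i=17: A-V =  5 → F
  i=18: N-Z = 14 → O
  i=19: J-R = 18 → S
  i=20: I-G =  2 → C
  i=21: N-N =  0 → A
  i=22: L-N = 24 → Y
  i=23: X-S =  5 → F
  i=24: C-X =  5 → F
  i=25: P-B = 14 → O
  i=26: J-R = 18 → S
  i=27: L-J =  2 → C
  i=28: G-G =  0 → A
  i=29: C-E = 24 → Y
  i=30: S-N =  5 → F
  i=31: N-I =  5 → F
  i=32: X-J = 14 → O
  i=33: C-K = 18 → S
  i=34: U-S =  2 → C
  i=35: R-R =  0 → A
  i=36: K-M = 24 → Y
  i=37: Q-L =  5 → F
  shifts repeat with period 7: AYFFOSC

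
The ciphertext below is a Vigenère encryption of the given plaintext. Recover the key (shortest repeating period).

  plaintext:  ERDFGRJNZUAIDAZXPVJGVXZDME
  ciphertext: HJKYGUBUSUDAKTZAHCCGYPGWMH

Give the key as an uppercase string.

DSHTA

  i= 0: H-E =  3 → D
  i= 1: J-R = 18 → S
  i= 2: K-D =  7 → H
  i= 3: Y-F = 19 → T
  i= 4: G-G =  0 → A
  i= 5: U-R =  3 → D
  i= 6: B-J = 18 → S
  i= 7: U-N =  7 → H
  i= 8: S-Z = 19 → T
  i= 9: U-U =  0 → A
  i=10: D-A =  3 → D
  i=11: A-I = 18 → S
  i=12: K-D =  7 → H
  i=13: T-A = 19 → T
  i=14: Z-Z =  0 → A
  i=15: A-X =  3 → D
  i=16: H-P = 18 → S
  i=17: C-V =  7 → H
  i=18: C-J = 19 → T
  i=19: G-G =  0 → A
  i=20: Y-V =  3 → D
  i=21: P-X = 18 → S
  i=22: G-Z =  7 → H
  i=23: W-D = 19 → T
  i=24: M-M =  0 → A
  i=25: H-E =  3 → D
  shifts repeat with period 5: DSHTA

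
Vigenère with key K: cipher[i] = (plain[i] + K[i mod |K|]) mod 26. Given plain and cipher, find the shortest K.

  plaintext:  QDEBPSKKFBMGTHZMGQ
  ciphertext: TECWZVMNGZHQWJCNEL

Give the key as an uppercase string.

  i= 0: T-Q =  3 → D
  i= 1: E-D =  1 → B
  i= 2: C-E = 24 → Y
  i= 3: W-B = 21 → V
  i= 4: Z-P = 10 → K
  i= 5: V-S =  3 → D
  i= 6: M-K =  2 → C
  i= 7: N-K =  3 → D
  i= 8: G-F =  1 → B
  i= 9: Z-B = 24 → Y
  i=10: H-M = 21 → V
  i=11: Q-G = 10 → K
  i=12: W-T =  3 → D
  i=13: J-H =  2 → C
  i=14: C-Z =  3 → D
  i=15: N-M =  1 → B
  i=16: E-G = 24 → Y
  i=17: L-Q = 21 → V
  shifts repeat with period 7: DBYVKDC

DBYVKDC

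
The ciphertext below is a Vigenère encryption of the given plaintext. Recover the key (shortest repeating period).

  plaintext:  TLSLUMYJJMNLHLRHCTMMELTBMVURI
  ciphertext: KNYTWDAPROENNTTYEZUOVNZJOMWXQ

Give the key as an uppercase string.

  i= 0: K-T = 17 → R
  i= 1: N-L =  2 → C
  i= 2: Y-S =  6 → G
  i= 3: T-L =  8 → I
  i= 4: W-U =  2 → C
  i= 5: D-M = 17 → R
  i= 6: A-Y =  2 → C
  i= 7: P-J =  6 → G
  i= 8: R-J =  8 → I
  i= 9: O-M =  2 → C
  i=10: E-N = 17 → R
  i=11: N-L =  2 → C
  i=12: N-H =  6 → G
  i=13: T-L =  8 → I
  i=14: T-R =  2 → C
  i=15: Y-H = 17 → R
  i=16: E-C =  2 → C
  i=17: Z-T =  6 → G
  i=18: U-M =  8 → I
  i=19: O-M =  2 → C
  i=20: V-E = 17 → R
  i=21: N-L =  2 → C
  i=22: Z-T =  6 → G
  i=23: J-B =  8 → I
  i=24: O-M =  2 → C
  i=25: M-V = 17 → R
  i=26: W-U =  2 → C
  i=27: X-R =  6 → G
  i=28: Q-I =  8 → I
  shifts repeat with period 5: RCGIC

RCGIC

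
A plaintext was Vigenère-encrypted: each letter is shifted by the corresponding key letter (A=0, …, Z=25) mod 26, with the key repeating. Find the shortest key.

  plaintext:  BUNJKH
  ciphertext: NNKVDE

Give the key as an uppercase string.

MTX

  i= 0: N-B = 12 → M
  i= 1: N-U = 19 → T
  i= 2: K-N = 23 → X
  i= 3: V-J = 12 → M
  i= 4: D-K = 19 → T
  i= 5: E-H = 23 → X
  shifts repeat with period 3: MTX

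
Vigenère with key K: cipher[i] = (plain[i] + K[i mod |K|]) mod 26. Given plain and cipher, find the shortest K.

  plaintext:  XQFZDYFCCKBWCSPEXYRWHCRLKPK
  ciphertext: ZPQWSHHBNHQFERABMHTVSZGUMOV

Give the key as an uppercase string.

  i= 0: Z-X =  2 → C
  i= 1: P-Q = 25 → Z
  i= 2: Q-F = 11 → L
  i= 3: W-Z = 23 → X
  i= 4: S-D = 15 → P
  i= 5: H-Y =  9 → J
  i= 6: H-F =  2 → C
  i= 7: B-C = 25 → Z
  i= 8: N-C = 11 → L
  i= 9: H-K = 23 → X
  i=10: Q-B = 15 → P
  i=11: F-W =  9 → J
  i=12: E-C =  2 → C
  i=13: R-S = 25 → Z
  i=14: A-P = 11 → L
  i=15: B-E = 23 → X
  i=16: M-X = 15 → P
  i=17: H-Y =  9 → J
  i=18: T-R =  2 → C
  i=19: V-W = 25 → Z
  i=20: S-H = 11 → L
  i=21: Z-C = 23 → X
  i=22: G-R = 15 → P
  i=23: U-L =  9 → J
  i=24: M-K =  2 → C
  i=25: O-P = 25 → Z
  i=26: V-K = 11 → L
  shifts repeat with period 6: CZLXPJ

CZLXPJ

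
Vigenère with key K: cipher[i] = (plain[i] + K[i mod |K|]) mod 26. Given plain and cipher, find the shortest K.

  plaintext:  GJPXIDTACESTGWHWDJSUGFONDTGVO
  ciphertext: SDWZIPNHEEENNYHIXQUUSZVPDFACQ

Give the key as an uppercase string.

  i= 0: S-G = 12 → M
  i= 1: D-J = 20 → U
  i= 2: W-P =  7 → H
  i= 3: Z-X =  2 → C
  i= 4: I-I =  0 → A
  i= 5: P-D = 12 → M
  i= 6: N-T = 20 → U
  i= 7: H-A =  7 → H
  i= 8: E-C =  2 → C
  i= 9: E-E =  0 → A
  i=10: E-S = 12 → M
  i=11: N-T = 20 → U
  i=12: N-G =  7 → H
  i=13: Y-W =  2 → C
  i=14: H-H =  0 → A
  i=15: I-W = 12 → M
  i=16: X-D = 20 → U
  i=17: Q-J =  7 → H
  i=18: U-S =  2 → C
  i=19: U-U =  0 → A
  i=20: S-G = 12 → M
  i=21: Z-F = 20 → U
  i=22: V-O =  7 → H
  i=23: P-N =  2 → C
  i=24: D-D =  0 → A
  i=25: F-T = 12 → M
  i=26: A-G = 20 → U
  i=27: C-V =  7 → H
  i=28: Q-O =  2 → C
  shifts repeat with period 5: MUHCA

MUHCA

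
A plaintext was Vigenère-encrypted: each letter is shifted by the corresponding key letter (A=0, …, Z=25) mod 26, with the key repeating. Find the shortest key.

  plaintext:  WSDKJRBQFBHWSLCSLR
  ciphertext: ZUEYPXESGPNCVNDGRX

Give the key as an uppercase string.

  i= 0: Z-W =  3 → D
  i= 1: U-S =  2 → C
  i= 2: E-D =  1 → B
  i= 3: Y-K = 14 → O
  i= 4: P-J =  6 → G
  i= 5: X-R =  6 → G
  i= 6: E-B =  3 → D
  i= 7: S-Q =  2 → C
  i= 8: G-F =  1 → B
  i= 9: P-B = 14 → O
  i=10: N-H =  6 → G
  i=11: C-W =  6 → G
  i=12: V-S =  3 → D
  i=13: N-L =  2 → C
  i=14: D-C =  1 → B
  i=15: G-S = 14 → O
  i=16: R-L =  6 → G
  i=17: X-R =  6 → G
  shifts repeat with period 6: DCBOGG

DCBOGG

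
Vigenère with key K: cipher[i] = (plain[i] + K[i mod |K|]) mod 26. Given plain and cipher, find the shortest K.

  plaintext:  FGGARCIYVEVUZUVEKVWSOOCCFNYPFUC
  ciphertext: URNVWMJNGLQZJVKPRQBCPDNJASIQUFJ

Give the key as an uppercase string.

PLHVFKB

  i= 0: U-F = 15 → P
  i= 1: R-G = 11 → L
  i= 2: N-G =  7 → H
  i= 3: V-A = 21 → V
  i= 4: W-R =  5 → F
  i= 5: M-C = 10 → K
  i= 6: J-I =  1 → B
  i= 7: N-Y = 15 → P
  i= 8: G-V = 11 → L
  i= 9: L-E =  7 → H
  i=10: Q-V = 21 → V
  i=11: Z-U =  5 → F
  i=12: J-Z = 10 → K
  i=13: V-U =  1 → B
  i=14: K-V = 15 → P
  i=15: P-E = 11 → L
  i=16: R-K =  7 → H
  i=17: Q-V = 21 → V
  i=18: B-W =  5 → F
  i=19: C-S = 10 → K
  i=20: P-O =  1 → B
  i=21: D-O = 15 → P
  i=22: N-C = 11 → L
  i=23: J-C =  7 → H
  i=24: A-F = 21 → V
  i=25: S-N =  5 → F
  i=26: I-Y = 10 → K
  i=27: Q-P =  1 → B
  i=28: U-F = 15 → P
  i=29: F-U = 11 → L
  i=30: J-C =  7 → H
  shifts repeat with period 7: PLHVFKB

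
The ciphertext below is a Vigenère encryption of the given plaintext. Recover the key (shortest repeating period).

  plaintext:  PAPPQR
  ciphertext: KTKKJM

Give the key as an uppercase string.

  i= 0: K-P = 21 → V
  i= 1: T-A = 19 → T
  i= 2: K-P = 21 → V
  i= 3: K-P = 21 → V
  i= 4: J-Q = 19 → T
  i= 5: M-R = 21 → V
  shifts repeat with period 3: VTV

VTV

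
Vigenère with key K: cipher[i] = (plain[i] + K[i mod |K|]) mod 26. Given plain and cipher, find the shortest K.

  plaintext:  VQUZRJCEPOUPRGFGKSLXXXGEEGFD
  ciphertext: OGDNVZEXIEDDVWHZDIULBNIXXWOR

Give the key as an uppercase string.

  i= 0: O-V = 19 → T
  i= 1: G-Q = 16 → Q
  i= 2: D-U =  9 → J
  i= 3: N-Z = 14 → O
  i= 4: V-R =  4 → E
  i= 5: Z-J = 16 → Q
  i= 6: E-C =  2 → C
  i= 7: X-E = 19 → T
  i= 8: I-P = 19 → T
  i= 9: E-O = 16 → Q
  i=10: D-U =  9 → J
  i=11: D-P = 14 → O
  i=12: V-R =  4 → E
  i=13: W-G = 16 → Q
  i=14: H-F =  2 → C
  i=15: Z-G = 19 → T
  i=16: D-K = 19 → T
  i=17: I-S = 16 → Q
  i=18: U-L =  9 → J
  i=19: L-X = 14 → O
  i=20: B-X =  4 → E
  i=21: N-X = 16 → Q
  i=22: I-G =  2 → C
  i=23: X-E = 19 → T
  i=24: X-E = 19 → T
  i=25: W-G = 16 → Q
  i=26: O-F =  9 → J
  i=27: R-D = 14 → O
  shifts repeat with period 8: TQJOEQCT

TQJOEQCT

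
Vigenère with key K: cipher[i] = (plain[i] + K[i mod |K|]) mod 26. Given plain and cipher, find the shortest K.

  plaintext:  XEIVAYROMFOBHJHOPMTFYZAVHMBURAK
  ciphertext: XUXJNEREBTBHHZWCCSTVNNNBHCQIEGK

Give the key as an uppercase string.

  i= 0: X-X =  0 → A
  i= 1: U-E = 16 → Q
  i= 2: X-I = 15 → P
  i= 3: J-V = 14 → O
  i= 4: N-A = 13 → N
  i= 5: E-Y =  6 → G
  i= 6: R-R =  0 → A
  i= 7: E-O = 16 → Q
  i= 8: B-M = 15 → P
  i= 9: T-F = 14 → O
  i=10: B-O = 13 → N
  i=11: H-B =  6 → G
  i=12: H-H =  0 → A
  i=13: Z-J = 16 → Q
  i=14: W-H = 15 → P
  i=15: C-O = 14 → O
  i=16: C-P = 13 → N
  i=17: S-M =  6 → G
  i=18: T-T =  0 → A
  i=19: V-F = 16 → Q
  i=20: N-Y = 15 → P
  i=21: N-Z = 14 → O
  i=22: N-A = 13 → N
  i=23: B-V =  6 → G
  i=24: H-H =  0 → A
  i=25: C-M = 16 → Q
  i=26: Q-B = 15 → P
  i=27: I-U = 14 → O
  i=28: E-R = 13 → N
  i=29: G-A =  6 → G
  i=30: K-K =  0 → A
  shifts repeat with period 6: AQPONG

AQPONG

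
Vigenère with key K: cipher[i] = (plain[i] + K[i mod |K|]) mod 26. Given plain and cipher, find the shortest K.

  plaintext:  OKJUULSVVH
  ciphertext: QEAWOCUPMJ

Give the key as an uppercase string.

  i= 0: Q-O =  2 → C
  i= 1: E-K = 20 → U
  i= 2: A-J = 17 → R
  i= 3: W-U =  2 → C
  i= 4: O-U = 20 → U
  i= 5: C-L = 17 → R
  i= 6: U-S =  2 → C
  i= 7: P-V = 20 → U
  i= 8: M-V = 17 → R
  i= 9: J-H =  2 → C
  shifts repeat with period 3: CUR

CUR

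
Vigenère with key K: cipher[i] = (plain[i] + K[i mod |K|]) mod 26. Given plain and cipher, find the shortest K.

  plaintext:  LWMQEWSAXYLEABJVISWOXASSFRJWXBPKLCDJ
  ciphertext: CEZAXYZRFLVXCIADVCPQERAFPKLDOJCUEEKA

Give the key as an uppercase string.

RINKTCH

  i= 0: C-L = 17 → R
  i= 1: E-W =  8 → I
  i= 2: Z-M = 13 → N
  i= 3: A-Q = 10 → K
  i= 4: X-E = 19 → T
  i= 5: Y-W =  2 → C
  i= 6: Z-S =  7 → H
  i= 7: R-A = 17 → R
  i= 8: F-X =  8 → I
  i= 9: L-Y = 13 → N
  i=10: V-L = 10 → K
  i=11: X-E = 19 → T
  i=12: C-A =  2 → C
  i=13: I-B =  7 → H
  i=14: A-J = 17 → R
  i=15: D-V =  8 → I
  i=16: V-I = 13 → N
  i=17: C-S = 10 → K
  i=18: P-W = 19 → T
  i=19: Q-O =  2 → C
  i=20: E-X =  7 → H
  i=21: R-A = 17 → R
  i=22: A-S =  8 → I
  i=23: F-S = 13 → N
  i=24: P-F = 10 → K
  i=25: K-R = 19 → T
  i=26: L-J =  2 → C
  i=27: D-W =  7 → H
  i=28: O-X = 17 → R
  i=29: J-B =  8 → I
  i=30: C-P = 13 → N
  i=31: U-K = 10 → K
  i=32: E-L = 19 → T
  i=33: E-C =  2 → C
  i=34: K-D =  7 → H
  i=35: A-J = 17 → R
  shifts repeat with period 7: RINKTCH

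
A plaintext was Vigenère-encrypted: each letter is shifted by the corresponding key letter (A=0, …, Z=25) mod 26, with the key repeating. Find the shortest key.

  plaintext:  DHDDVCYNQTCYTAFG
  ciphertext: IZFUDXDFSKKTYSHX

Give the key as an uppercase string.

FSCRIV

  i= 0: I-D =  5 → F
  i= 1: Z-H = 18 → S
  i= 2: F-D =  2 → C
  i= 3: U-D = 17 → R
  i= 4: D-V =  8 → I
  i= 5: X-C = 21 → V
  i= 6: D-Y =  5 → F
  i= 7: F-N = 18 → S
  i= 8: S-Q =  2 → C
  i= 9: K-T = 17 → R
  i=10: K-C =  8 → I
  i=11: T-Y = 21 → V
  i=12: Y-T =  5 → F
  i=13: S-A = 18 → S
  i=14: H-F =  2 → C
  i=15: X-G = 17 → R
  shifts repeat with period 6: FSCRIV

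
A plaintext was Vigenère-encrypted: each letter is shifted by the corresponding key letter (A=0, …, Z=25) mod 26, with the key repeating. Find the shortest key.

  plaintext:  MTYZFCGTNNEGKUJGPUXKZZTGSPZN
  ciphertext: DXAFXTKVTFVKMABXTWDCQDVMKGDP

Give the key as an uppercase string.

  i= 0: D-M = 17 → R
  i= 1: X-T =  4 → E
  i= 2: A-Y =  2 → C
  i= 3: F-Z =  6 → G
  i= 4: X-F = 18 → S
  i= 5: T-C = 17 → R
  i= 6: K-G =  4 → E
  i= 7: V-T =  2 → C
  i= 8: T-N =  6 → G
  i= 9: F-N = 18 → S
  i=10: V-E = 17 → R
  i=11: K-G =  4 → E
  i=12: M-K =  2 → C
  i=13: A-U =  6 → G
  i=14: B-J = 18 → S
  i=15: X-G = 17 → R
  i=16: T-P =  4 → E
  i=17: W-U =  2 → C
  i=18: D-X =  6 → G
  i=19: C-K = 18 → S
  i=20: Q-Z = 17 → R
  i=21: D-Z =  4 → E
  i=22: V-T =  2 → C
  i=23: M-G =  6 → G
  i=24: K-S = 18 → S
  i=25: G-P = 17 → R
  i=26: D-Z =  4 → E
  i=27: P-N =  2 → C
  shifts repeat with period 5: RECGS

RECGS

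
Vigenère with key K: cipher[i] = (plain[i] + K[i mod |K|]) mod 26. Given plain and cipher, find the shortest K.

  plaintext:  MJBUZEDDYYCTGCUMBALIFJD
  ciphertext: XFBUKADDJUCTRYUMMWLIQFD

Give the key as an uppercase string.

LWAA

  i= 0: X-M = 11 → L
  i= 1: F-J = 22 → W
  i= 2: B-B =  0 → A
  i= 3: U-U =  0 → A
  i= 4: K-Z = 11 → L
  i= 5: A-E = 22 → W
  i= 6: D-D =  0 → A
  i= 7: D-D =  0 → A
  i= 8: J-Y = 11 → L
  i= 9: U-Y = 22 → W
  i=10: C-C =  0 → A
  i=11: T-T =  0 → A
  i=12: R-G = 11 → L
  i=13: Y-C = 22 → W
  i=14: U-U =  0 → A
  i=15: M-M =  0 → A
  i=16: M-B = 11 → L
  i=17: W-A = 22 → W
  i=18: L-L =  0 → A
  i=19: I-I =  0 → A
  i=20: Q-F = 11 → L
  i=21: F-J = 22 → W
  i=22: D-D =  0 → A
  shifts repeat with period 4: LWAA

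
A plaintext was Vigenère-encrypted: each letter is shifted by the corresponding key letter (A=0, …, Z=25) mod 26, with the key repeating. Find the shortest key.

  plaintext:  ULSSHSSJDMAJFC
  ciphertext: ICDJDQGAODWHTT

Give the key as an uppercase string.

ORLRWY

  i= 0: I-U = 14 → O
  i= 1: C-L = 17 → R
  i= 2: D-S = 11 → L
  i= 3: J-S = 17 → R
  i= 4: D-H = 22 → W
  i= 5: Q-S = 24 → Y
  i= 6: G-S = 14 → O
  i= 7: A-J = 17 → R
  i= 8: O-D = 11 → L
  i= 9: D-M = 17 → R
  i=10: W-A = 22 → W
  i=11: H-J = 24 → Y
  i=12: T-F = 14 → O
  i=13: T-C = 17 → R
  shifts repeat with period 6: ORLRWY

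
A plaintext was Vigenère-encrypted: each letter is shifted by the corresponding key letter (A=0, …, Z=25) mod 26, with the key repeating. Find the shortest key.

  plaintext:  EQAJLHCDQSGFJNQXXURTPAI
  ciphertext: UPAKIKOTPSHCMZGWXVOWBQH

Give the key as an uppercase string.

  i= 0: U-E = 16 → Q
  i= 1: P-Q = 25 → Z
  i= 2: A-A =  0 → A
  i= 3: K-J =  1 → B
  i= 4: I-L = 23 → X
  i= 5: K-H =  3 → D
  i= 6: O-C = 12 → M
  i= 7: T-D = 16 → Q
  i= 8: P-Q = 25 → Z
  i= 9: S-S =  0 → A
  i=10: H-G =  1 → B
  i=11: C-F = 23 → X
  i=12: M-J =  3 → D
  i=13: Z-N = 12 → M
  i=14: G-Q = 16 → Q
  i=15: W-X = 25 → Z
  i=16: X-X =  0 → A
  i=17: V-U =  1 → B
  i=18: O-R = 23 → X
  i=19: W-T =  3 → D
  i=20: B-P = 12 → M
  i=21: Q-A = 16 → Q
  i=22: H-I = 25 → Z
  shifts repeat with period 7: QZABXDM

QZABXDM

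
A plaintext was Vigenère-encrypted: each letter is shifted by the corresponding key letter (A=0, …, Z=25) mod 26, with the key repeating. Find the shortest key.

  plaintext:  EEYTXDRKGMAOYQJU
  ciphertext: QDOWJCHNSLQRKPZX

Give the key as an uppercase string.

MZQD

  i= 0: Q-E = 12 → M
  i= 1: D-E = 25 → Z
  i= 2: O-Y = 16 → Q
  i= 3: W-T =  3 → D
  i= 4: J-X = 12 → M
  i= 5: C-D = 25 → Z
  i= 6: H-R = 16 → Q
  i= 7: N-K =  3 → D
  i= 8: S-G = 12 → M
  i= 9: L-M = 25 → Z
  i=10: Q-A = 16 → Q
  i=11: R-O =  3 → D
  i=12: K-Y = 12 → M
  i=13: P-Q = 25 → Z
  i=14: Z-J = 16 → Q
  i=15: X-U =  3 → D
  shifts repeat with period 4: MZQD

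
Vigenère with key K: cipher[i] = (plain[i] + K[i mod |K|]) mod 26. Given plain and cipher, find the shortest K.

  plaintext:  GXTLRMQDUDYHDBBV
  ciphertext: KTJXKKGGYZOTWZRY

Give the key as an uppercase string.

  i= 0: K-G =  4 → E
  i= 1: T-X = 22 → W
  i= 2: J-T = 16 → Q
  i= 3: X-L = 12 → M
  i= 4: K-R = 19 → T
  i= 5: K-M = 24 → Y
  i= 6: G-Q = 16 → Q
  i= 7: G-D =  3 → D
  i= 8: Y-U =  4 → E
  i= 9: Z-D = 22 → W
  i=10: O-Y = 16 → Q
  i=11: T-H = 12 → M
  i=12: W-D = 19 → T
  i=13: Z-B = 24 → Y
  i=14: R-B = 16 → Q
  i=15: Y-V =  3 → D
  shifts repeat with period 8: EWQMTYQD

EWQMTYQD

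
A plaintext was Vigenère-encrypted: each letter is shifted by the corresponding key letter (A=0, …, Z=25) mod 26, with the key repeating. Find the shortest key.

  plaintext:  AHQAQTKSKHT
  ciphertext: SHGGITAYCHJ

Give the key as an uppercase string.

SAQG

  i= 0: S-A = 18 → S
  i= 1: H-H =  0 → A
  i= 2: G-Q = 16 → Q
  i= 3: G-A =  6 → G
  i= 4: I-Q = 18 → S
  i= 5: T-T =  0 → A
  i= 6: A-K = 16 → Q
  i= 7: Y-S =  6 → G
  i= 8: C-K = 18 → S
  i= 9: H-H =  0 → A
  i=10: J-T = 16 → Q
  shifts repeat with period 4: SAQG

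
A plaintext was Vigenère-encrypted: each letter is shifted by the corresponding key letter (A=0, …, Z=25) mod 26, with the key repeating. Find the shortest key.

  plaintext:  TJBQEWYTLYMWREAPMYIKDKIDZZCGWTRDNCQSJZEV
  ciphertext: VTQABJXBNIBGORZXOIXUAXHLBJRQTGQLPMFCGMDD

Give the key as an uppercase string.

  i= 0: V-T =  2 → C
  i= 1: T-J = 10 → K
  i= 2: Q-B = 15 → P
  i= 3: A-Q = 10 → K
  i= 4: B-E = 23 → X
  i= 5: J-W = 13 → N
  i= 6: X-Y = 25 → Z
  i= 7: B-T =  8 → I
  i= 8: N-L =  2 → C
  i= 9: I-Y = 10 → K
  i=10: B-M = 15 → P
  i=11: G-W = 10 → K
  i=12: O-R = 23 → X
  i=13: R-E = 13 → N
  i=14: Z-A = 25 → Z
  i=15: X-P =  8 → I
  i=16: O-M =  2 → C
  i=17: I-Y = 10 → K
  i=18: X-I = 15 → P
  i=19: U-K = 10 → K
  i=20: A-D = 23 → X
  i=21: X-K = 13 → N
  i=22: H-I = 25 → Z
  i=23: L-D =  8 → I
  i=24: B-Z =  2 → C
  i=25: J-Z = 10 → K
  i=26: R-C = 15 → P
  i=27: Q-G = 10 → K
  i=28: T-W = 23 → X
  i=29: G-T = 13 → N
  i=30: Q-R = 25 → Z
  i=31: L-D =  8 → I
  i=32: P-N =  2 → C
  i=33: M-C = 10 → K
  i=34: F-Q = 15 → P
  i=35: C-S = 10 → K
  i=36: G-J = 23 → X
  i=37: M-Z = 13 → N
  i=38: D-E = 25 → Z
  i=39: D-V =  8 → I
  shifts repeat with period 8: CKPKXNZI

CKPKXNZI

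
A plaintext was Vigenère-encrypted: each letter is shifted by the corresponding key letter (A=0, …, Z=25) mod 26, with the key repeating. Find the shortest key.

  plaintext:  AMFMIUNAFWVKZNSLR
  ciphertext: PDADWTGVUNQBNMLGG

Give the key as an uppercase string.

  i= 0: P-A = 15 → P
  i= 1: D-M = 17 → R
  i= 2: A-F = 21 → V
  i= 3: D-M = 17 → R
  i= 4: W-I = 14 → O
  i= 5: T-U = 25 → Z
  i= 6: G-N = 19 → T
  i= 7: V-A = 21 → V
  i= 8: U-F = 15 → P
  i= 9: N-W = 17 → R
  i=10: Q-V = 21 → V
  i=11: B-K = 17 → R
  i=12: N-Z = 14 → O
  i=13: M-N = 25 → Z
  i=14: L-S = 19 → T
  i=15: G-L = 21 → V
  i=16: G-R = 15 → P
  shifts repeat with period 8: PRVROZTV

PRVROZTV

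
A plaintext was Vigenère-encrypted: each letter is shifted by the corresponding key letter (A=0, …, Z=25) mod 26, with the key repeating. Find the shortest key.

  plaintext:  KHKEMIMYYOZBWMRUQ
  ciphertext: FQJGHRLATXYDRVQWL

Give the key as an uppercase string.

VJZC

  i= 0: F-K = 21 → V
  i= 1: Q-H =  9 → J
  i= 2: J-K = 25 → Z
  i= 3: G-E =  2 → C
  i= 4: H-M = 21 → V
  i= 5: R-I =  9 → J
  i= 6: L-M = 25 → Z
  i= 7: A-Y =  2 → C
  i= 8: T-Y = 21 → V
  i= 9: X-O =  9 → J
  i=10: Y-Z = 25 → Z
  i=11: D-B =  2 → C
  i=12: R-W = 21 → V
  i=13: V-M =  9 → J
  i=14: Q-R = 25 → Z
  i=15: W-U =  2 → C
  i=16: L-Q = 21 → V
  shifts repeat with period 4: VJZC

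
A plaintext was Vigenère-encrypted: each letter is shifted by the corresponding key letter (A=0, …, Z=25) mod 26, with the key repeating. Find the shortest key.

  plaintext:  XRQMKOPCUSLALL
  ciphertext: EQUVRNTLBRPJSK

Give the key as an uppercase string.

  i= 0: E-X =  7 → H
  i= 1: Q-R = 25 → Z
  i= 2: U-Q =  4 → E
  i= 3: V-M =  9 → J
  i= 4: R-K =  7 → H
  i= 5: N-O = 25 → Z
  i= 6: T-P =  4 → E
  i= 7: L-C =  9 → J
  i= 8: B-U =  7 → H
  i= 9: R-S = 25 → Z
  i=10: P-L =  4 → E
  i=11: J-A =  9 → J
  i=12: S-L =  7 → H
  i=13: K-L = 25 → Z
  shifts repeat with period 4: HZEJ

HZEJ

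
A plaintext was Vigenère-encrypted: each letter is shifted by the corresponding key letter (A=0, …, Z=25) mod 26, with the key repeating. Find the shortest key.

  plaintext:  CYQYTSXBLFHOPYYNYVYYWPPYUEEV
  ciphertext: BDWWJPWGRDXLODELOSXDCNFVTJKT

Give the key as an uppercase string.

ZFGYQX

  i= 0: B-C = 25 → Z
  i= 1: D-Y =  5 → F
  i= 2: W-Q =  6 → G
  i= 3: W-Y = 24 → Y
  i= 4: J-T = 16 → Q
  i= 5: P-S = 23 → X
  i= 6: W-X = 25 → Z
  i= 7: G-B =  5 → F
  i= 8: R-L =  6 → G
  i= 9: D-F = 24 → Y
  i=10: X-H = 16 → Q
  i=11: L-O = 23 → X
  i=12: O-P = 25 → Z
  i=13: D-Y =  5 → F
  i=14: E-Y =  6 → G
  i=15: L-N = 24 → Y
  i=16: O-Y = 16 → Q
  i=17: S-V = 23 → X
  i=18: X-Y = 25 → Z
  i=19: D-Y =  5 → F
  i=20: C-W =  6 → G
  i=21: N-P = 24 → Y
  i=22: F-P = 16 → Q
  i=23: V-Y = 23 → X
  i=24: T-U = 25 → Z
  i=25: J-E =  5 → F
  i=26: K-E =  6 → G
  i=27: T-V = 24 → Y
  shifts repeat with period 6: ZFGYQX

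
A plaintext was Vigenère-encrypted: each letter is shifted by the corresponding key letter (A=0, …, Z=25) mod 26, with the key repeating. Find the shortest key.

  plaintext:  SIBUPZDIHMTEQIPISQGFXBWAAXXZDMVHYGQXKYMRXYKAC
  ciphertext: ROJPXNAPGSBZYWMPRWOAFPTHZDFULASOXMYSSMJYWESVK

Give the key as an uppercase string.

  i= 0: R-S = 25 → Z
  i= 1: O-I =  6 → G
  i= 2: J-B =  8 → I
  i= 3: P-U = 21 → V
  i= 4: X-P =  8 → I
  i= 5: N-Z = 14 → O
  i= 6: A-D = 23 → X
  i= 7: P-I =  7 → H
  i= 8: G-H = 25 → Z
  i= 9: S-M =  6 → G
  i=10: B-T =  8 → I
  i=11: Z-E = 21 → V
  i=12: Y-Q =  8 → I
  i=13: W-I = 14 → O
  i=14: M-P = 23 → X
  i=15: P-I =  7 → H
  i=16: R-S = 25 → Z
  i=17: W-Q =  6 → G
  i=18: O-G =  8 → I
  i=19: A-F = 21 → V
  i=20: F-X =  8 → I
  i=21: P-B = 14 → O
  i=22: T-W = 23 → X
  i=23: H-A =  7 → H
  i=24: Z-A = 25 → Z
  i=25: D-X =  6 → G
  i=26: F-X =  8 → I
  i=27: U-Z = 21 → V
  i=28: L-D =  8 → I
  i=29: A-M = 14 → O
  i=30: S-V = 23 → X
  i=31: O-H =  7 → H
  i=32: X-Y = 25 → Z
  i=33: M-G =  6 → G
  i=34: Y-Q =  8 → I
  i=35: S-X = 21 → V
  i=36: S-K =  8 → I
  i=37: M-Y = 14 → O
  i=38: J-M = 23 → X
  i=39: Y-R =  7 → H
  i=40: W-X = 25 → Z
  i=41: E-Y =  6 → G
  i=42: S-K =  8 → I
  i=43: V-A = 21 → V
  i=44: K-C =  8 → I
  shifts repeat with period 8: ZGIVIOXH

ZGIVIOXH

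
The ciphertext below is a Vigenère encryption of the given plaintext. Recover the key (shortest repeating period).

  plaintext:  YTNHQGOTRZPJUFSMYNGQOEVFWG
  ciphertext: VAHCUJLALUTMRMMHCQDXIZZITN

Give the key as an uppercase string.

  i= 0: V-Y = 23 → X
  i= 1: A-T =  7 → H
  i= 2: H-N = 20 → U
  i= 3: C-H = 21 → V
  i= 4: U-Q =  4 → E
  i= 5: J-G =  3 → D
  i= 6: L-O = 23 → X
  i= 7: A-T =  7 → H
  i= 8: L-R = 20 → U
  i= 9: U-Z = 21 → V
  i=10: T-P =  4 → E
  i=11: M-J =  3 → D
  i=12: R-U = 23 → X
  i=13: M-F =  7 → H
  i=14: M-S = 20 → U
  i=15: H-M = 21 → V
  i=16: C-Y =  4 → E
  i=17: Q-N =  3 → D
  i=18: D-G = 23 → X
  i=19: X-Q =  7 → H
  i=20: I-O = 20 → U
  i=21: Z-E = 21 → V
  i=22: Z-V =  4 → E
  i=23: I-F =  3 → D
  i=24: T-W = 23 → X
  i=25: N-G =  7 → H
  shifts repeat with period 6: XHUVED

XHUVED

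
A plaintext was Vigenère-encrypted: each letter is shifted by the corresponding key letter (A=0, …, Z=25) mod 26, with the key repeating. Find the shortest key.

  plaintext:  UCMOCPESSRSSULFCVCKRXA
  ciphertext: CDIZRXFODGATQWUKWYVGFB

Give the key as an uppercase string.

IBWLP

  i= 0: C-U =  8 → I
  i= 1: D-C =  1 → B
  i= 2: I-M = 22 → W
  i= 3: Z-O = 11 → L
  i= 4: R-C = 15 → P
  i= 5: X-P =  8 → I
  i= 6: F-E =  1 → B
  i= 7: O-S = 22 → W
  i= 8: D-S = 11 → L
  i= 9: G-R = 15 → P
  i=10: A-S =  8 → I
  i=11: T-S =  1 → B
  i=12: Q-U = 22 → W
  i=13: W-L = 11 → L
  i=14: U-F = 15 → P
  i=15: K-C =  8 → I
  i=16: W-V =  1 → B
  i=17: Y-C = 22 → W
  i=18: V-K = 11 → L
  i=19: G-R = 15 → P
  i=20: F-X =  8 → I
  i=21: B-A =  1 → B
  shifts repeat with period 5: IBWLP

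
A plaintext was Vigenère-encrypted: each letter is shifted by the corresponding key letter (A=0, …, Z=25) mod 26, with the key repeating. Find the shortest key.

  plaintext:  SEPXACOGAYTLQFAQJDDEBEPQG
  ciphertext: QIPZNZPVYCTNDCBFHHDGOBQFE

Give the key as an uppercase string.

YEACNXBP

  i= 0: Q-S = 24 → Y
  i= 1: I-E =  4 → E
  i= 2: P-P =  0 → A
  i= 3: Z-X =  2 → C
  i= 4: N-A = 13 → N
  i= 5: Z-C = 23 → X
  i= 6: P-O =  1 → B
  i= 7: V-G = 15 → P
  i= 8: Y-A = 24 → Y
  i= 9: C-Y =  4 → E
  i=10: T-T =  0 → A
  i=11: N-L =  2 → C
  i=12: D-Q = 13 → N
  i=13: C-F = 23 → X
  i=14: B-A =  1 → B
  i=15: F-Q = 15 → P
  i=16: H-J = 24 → Y
  i=17: H-D =  4 → E
  i=18: D-D =  0 → A
  i=19: G-E =  2 → C
  i=20: O-B = 13 → N
  i=21: B-E = 23 → X
  i=22: Q-P =  1 → B
  i=23: F-Q = 15 → P
  i=24: E-G = 24 → Y
  shifts repeat with period 8: YEACNXBP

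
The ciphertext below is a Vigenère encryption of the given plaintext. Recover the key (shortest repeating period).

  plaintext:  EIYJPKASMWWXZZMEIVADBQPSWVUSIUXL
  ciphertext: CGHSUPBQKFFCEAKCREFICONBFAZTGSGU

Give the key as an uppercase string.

  i= 0: C-E = 24 → Y
  i= 1: G-I = 24 → Y
  i= 2: H-Y =  9 → J
  i= 3: S-J =  9 → J
  i= 4: U-P =  5 → F
  i= 5: P-K =  5 → F
  i= 6: B-A =  1 → B
  i= 7: Q-S = 24 → Y
  i= 8: K-M = 24 → Y
  i= 9: F-W =  9 → J
  i=10: F-W =  9 → J
  i=11: C-X =  5 → F
  i=12: E-Z =  5 → F
  i=13: A-Z =  1 → B
  i=14: K-M = 24 → Y
  i=15: C-E = 24 → Y
  i=16: R-I =  9 → J
  i=17: E-V =  9 → J
  i=18: F-A =  5 → F
  i=19: I-D =  5 → F
  i=20: C-B =  1 → B
  i=21: O-Q = 24 → Y
  i=22: N-P = 24 → Y
  i=23: B-S =  9 → J
  i=24: F-W =  9 → J
  i=25: A-V =  5 → F
  i=26: Z-U =  5 → F
  i=27: T-S =  1 → B
  i=28: G-I = 24 → Y
  i=29: S-U = 24 → Y
  i=30: G-X =  9 → J
  i=31: U-L =  9 → J
  shifts repeat with period 7: YYJJFFB

YYJJFFB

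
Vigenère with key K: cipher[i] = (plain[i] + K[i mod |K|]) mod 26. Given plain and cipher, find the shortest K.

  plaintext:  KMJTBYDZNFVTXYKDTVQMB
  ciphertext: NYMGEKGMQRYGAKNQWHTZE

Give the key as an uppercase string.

DMDN

  i= 0: N-K =  3 → D
  i= 1: Y-M = 12 → M
  i= 2: M-J =  3 → D
  i= 3: G-T = 13 → N
  i= 4: E-B =  3 → D
  i= 5: K-Y = 12 → M
  i= 6: G-D =  3 → D
  i= 7: M-Z = 13 → N
  i= 8: Q-N =  3 → D
  i= 9: R-F = 12 → M
  i=10: Y-V =  3 → D
  i=11: G-T = 13 → N
  i=12: A-X =  3 → D
  i=13: K-Y = 12 → M
  i=14: N-K =  3 → D
  i=15: Q-D = 13 → N
  i=16: W-T =  3 → D
  i=17: H-V = 12 → M
  i=18: T-Q =  3 → D
  i=19: Z-M = 13 → N
  i=20: E-B =  3 → D
  shifts repeat with period 4: DMDN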